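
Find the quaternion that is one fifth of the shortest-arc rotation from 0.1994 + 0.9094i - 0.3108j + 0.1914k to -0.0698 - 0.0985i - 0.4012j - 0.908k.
0.2026 + 0.8617i - 0.1714j + 0.4325k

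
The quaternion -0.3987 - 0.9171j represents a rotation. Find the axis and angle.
axis = (0, -1, 0), θ = 227°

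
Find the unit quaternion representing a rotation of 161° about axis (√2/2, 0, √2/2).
0.165 + 0.6974i + 0.6974k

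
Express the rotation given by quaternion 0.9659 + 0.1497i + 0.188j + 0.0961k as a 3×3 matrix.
[[0.9108, -0.1294, 0.392], [0.2419, 0.9367, -0.2531], [-0.3344, 0.3253, 0.8845]]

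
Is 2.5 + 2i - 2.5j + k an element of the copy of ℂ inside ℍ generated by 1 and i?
No. The quaternion 2.5 + 2i - 2.5j + k has j-coefficient y = -2.5 and k-coefficient z = 1, not both zero, so it does not lie in the complex subalgebra spanned by 1 and i.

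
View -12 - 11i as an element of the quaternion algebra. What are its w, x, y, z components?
-12 - 11i + 0j + 0k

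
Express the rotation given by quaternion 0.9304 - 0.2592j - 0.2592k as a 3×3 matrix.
[[0.7313, 0.4823, -0.4823], [-0.4823, 0.8656, 0.1344], [0.4823, 0.1344, 0.8656]]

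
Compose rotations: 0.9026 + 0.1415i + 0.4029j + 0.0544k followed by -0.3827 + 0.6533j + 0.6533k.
-0.6442 - 0.2818i + 0.5279j + 0.4764k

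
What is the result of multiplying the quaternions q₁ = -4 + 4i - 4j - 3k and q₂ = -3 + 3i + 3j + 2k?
18 - 23i - 17j + 25k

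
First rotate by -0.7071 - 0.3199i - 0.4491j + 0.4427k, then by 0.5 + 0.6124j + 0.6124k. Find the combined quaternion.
-0.3496 + 0.3862i - 0.8535j - 0.0158k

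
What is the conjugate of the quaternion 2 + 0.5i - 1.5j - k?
2 - 0.5i + 1.5j + k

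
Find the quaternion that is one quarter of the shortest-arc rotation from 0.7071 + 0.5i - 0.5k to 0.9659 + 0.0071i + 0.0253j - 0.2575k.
0.8021 + 0.3877i + 0.0067j - 0.4542k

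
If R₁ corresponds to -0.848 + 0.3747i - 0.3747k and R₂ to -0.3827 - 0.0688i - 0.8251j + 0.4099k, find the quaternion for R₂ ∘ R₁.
0.5039 + 0.2241i + 0.8275j + 0.105k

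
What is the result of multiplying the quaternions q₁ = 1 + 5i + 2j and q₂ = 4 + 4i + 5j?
-26 + 24i + 13j + 17k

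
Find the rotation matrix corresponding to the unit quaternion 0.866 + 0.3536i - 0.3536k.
[[0.7499, 0.6124, -0.2501], [-0.6124, 0.4999, -0.6124], [-0.2501, 0.6124, 0.7499]]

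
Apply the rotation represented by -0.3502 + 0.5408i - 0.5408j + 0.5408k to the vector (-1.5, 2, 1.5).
(1.288, 0.797, -2.491)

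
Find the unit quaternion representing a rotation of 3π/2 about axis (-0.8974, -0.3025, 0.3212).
-0.7071 - 0.6346i - 0.2139j + 0.2271k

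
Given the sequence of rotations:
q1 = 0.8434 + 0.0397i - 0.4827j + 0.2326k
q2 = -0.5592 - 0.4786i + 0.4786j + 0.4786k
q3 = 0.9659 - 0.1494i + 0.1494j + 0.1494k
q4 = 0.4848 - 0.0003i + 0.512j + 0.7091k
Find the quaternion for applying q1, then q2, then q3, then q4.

q2 · q1 = -0.3329 - 0.0835i + 0.8039j + 0.4856k
q3 · q2 · q1 = -0.5267 - 0.0785i + 0.7868j + 0.3117k
q4 · q3 · q2 · q1 = -0.8792 - 0.4362i + 0.0562j - 0.1824k
-0.8792 - 0.4362i + 0.0562j - 0.1824k


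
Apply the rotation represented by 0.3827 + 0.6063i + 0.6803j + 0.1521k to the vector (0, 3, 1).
(2.831, 0.398, 1.352)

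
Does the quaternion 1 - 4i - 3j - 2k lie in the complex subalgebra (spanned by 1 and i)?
No. The quaternion 1 - 4i - 3j - 2k has j-coefficient y = -3 and k-coefficient z = -2, not both zero, so it does not lie in the complex subalgebra spanned by 1 and i.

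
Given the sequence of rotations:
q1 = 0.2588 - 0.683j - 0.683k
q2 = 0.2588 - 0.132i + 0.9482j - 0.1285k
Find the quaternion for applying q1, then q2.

q2 · q1 = 0.6268 - 0.7695i - 0.0215j - 0.1199k
0.6268 - 0.7695i - 0.0215j - 0.1199k


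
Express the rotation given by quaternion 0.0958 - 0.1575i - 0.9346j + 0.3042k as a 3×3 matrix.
[[-0.932, 0.2361, -0.2749], [0.3527, 0.7653, -0.5384], [0.0832, -0.5988, -0.7966]]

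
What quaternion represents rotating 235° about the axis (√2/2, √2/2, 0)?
-0.4617 + 0.6272i + 0.6272j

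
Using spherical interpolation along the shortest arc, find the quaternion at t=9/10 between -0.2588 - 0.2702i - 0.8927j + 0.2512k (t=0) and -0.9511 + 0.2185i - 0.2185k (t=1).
-0.9605 + 0.173i - 0.1291j - 0.1757k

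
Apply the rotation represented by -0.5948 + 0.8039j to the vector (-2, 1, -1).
(1.541, 1, -1.62)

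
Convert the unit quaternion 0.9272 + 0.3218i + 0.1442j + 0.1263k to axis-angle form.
axis = (0.8591, 0.385, 0.3372), θ = 44°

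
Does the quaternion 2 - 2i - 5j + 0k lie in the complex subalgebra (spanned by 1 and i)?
No. The quaternion 2 - 2i - 5j has j-coefficient y = -5 and k-coefficient z = 0, not both zero, so it does not lie in the complex subalgebra spanned by 1 and i.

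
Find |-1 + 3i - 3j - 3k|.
√28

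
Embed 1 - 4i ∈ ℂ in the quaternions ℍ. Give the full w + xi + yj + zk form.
1 - 4i + 0j + 0k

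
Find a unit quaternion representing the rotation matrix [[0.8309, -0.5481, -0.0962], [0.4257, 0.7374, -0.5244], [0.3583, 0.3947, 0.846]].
0.9239 + 0.2487i - 0.123j + 0.2635k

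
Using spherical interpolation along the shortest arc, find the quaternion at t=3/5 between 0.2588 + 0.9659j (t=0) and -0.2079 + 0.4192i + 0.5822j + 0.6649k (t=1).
-0.0196 + 0.2838i + 0.8464j + 0.4502k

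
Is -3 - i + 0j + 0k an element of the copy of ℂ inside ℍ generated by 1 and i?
Yes. The quaternion -3 - i has j- and k-coefficients y = z = 0, so it lies in the complex subalgebra spanned by 1 and i.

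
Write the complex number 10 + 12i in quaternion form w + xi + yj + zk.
10 + 12i + 0j + 0k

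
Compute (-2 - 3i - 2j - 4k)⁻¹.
-0.0606 + 0.0909i + 0.0606j + 0.1212k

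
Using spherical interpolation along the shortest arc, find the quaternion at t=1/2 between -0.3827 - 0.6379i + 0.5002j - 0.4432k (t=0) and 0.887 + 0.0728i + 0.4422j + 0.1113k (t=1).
-0.8148 - 0.4561i + 0.0372j - 0.3559k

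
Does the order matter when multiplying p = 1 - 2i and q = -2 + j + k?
Yes: pq = -2 + 4i + 3j - k ≠ -2 + 4i - j + 3k = qp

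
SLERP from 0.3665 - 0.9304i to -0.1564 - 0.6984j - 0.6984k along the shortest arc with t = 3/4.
0.2776 - 0.3443i + 0.6342j + 0.6342k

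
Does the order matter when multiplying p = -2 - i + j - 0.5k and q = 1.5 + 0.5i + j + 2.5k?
Yes: pq = -2.25 + 0.5i + 1.75j - 7.25k ≠ -2.25 - 5.5i - 2.75j - 4.25k = qp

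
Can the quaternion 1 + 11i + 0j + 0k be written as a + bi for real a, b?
Yes. The quaternion 1 + 11i has j- and k-coefficients y = z = 0, so it lies in the complex subalgebra spanned by 1 and i.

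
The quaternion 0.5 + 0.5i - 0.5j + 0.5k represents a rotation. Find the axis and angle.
axis = (√3/3, -√3/3, √3/3), θ = 2π/3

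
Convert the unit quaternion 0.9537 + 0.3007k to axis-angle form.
axis = (0, 0, 1), θ = 35°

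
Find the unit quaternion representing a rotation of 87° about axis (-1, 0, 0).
0.7254 - 0.6884i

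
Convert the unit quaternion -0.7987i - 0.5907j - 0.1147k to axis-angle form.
axis = (-0.7987, -0.5907, -0.1147), θ = π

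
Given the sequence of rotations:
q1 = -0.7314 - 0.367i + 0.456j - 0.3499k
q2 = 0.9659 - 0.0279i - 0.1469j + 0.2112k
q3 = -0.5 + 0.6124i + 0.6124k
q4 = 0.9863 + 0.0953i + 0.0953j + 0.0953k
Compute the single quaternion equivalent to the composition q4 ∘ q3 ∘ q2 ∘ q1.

q2 · q1 = -0.5758 - 0.379i + 0.4606j - 0.5591k
q3 · q2 · q1 = 0.8624 - 0.4452i - 0.12j + 0.209k
q4 · q3 · q2 · q1 = 0.8845 - 0.3256i - 0.0985j + 0.3193k
0.8845 - 0.3256i - 0.0985j + 0.3193k


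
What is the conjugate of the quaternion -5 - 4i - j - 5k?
-5 + 4i + j + 5k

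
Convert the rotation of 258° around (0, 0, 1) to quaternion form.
-0.6293 + 0.7771k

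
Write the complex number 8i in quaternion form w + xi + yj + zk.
0 + 8i + 0j + 0k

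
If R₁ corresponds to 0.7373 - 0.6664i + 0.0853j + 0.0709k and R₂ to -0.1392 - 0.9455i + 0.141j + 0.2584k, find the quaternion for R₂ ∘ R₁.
-0.7631 - 0.6164i - 0.0131j + 0.194k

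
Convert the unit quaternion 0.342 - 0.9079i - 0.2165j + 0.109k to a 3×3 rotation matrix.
[[0.8825, 0.3186, -0.346], [0.4677, -0.6723, 0.5738], [-0.0498, -0.6682, -0.7423]]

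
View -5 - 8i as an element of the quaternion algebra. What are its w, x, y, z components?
-5 - 8i + 0j + 0k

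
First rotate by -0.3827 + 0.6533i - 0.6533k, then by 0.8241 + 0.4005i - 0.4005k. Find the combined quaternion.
-0.8387 + 0.3851i - 0.3851k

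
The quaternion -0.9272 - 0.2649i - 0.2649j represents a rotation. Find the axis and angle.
axis = (-√2/2, -√2/2, 0), θ = 316°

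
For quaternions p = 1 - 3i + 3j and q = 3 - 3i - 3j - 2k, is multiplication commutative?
No: pq = 3 - 18i + 16k ≠ 3 - 6i + 12j - 20k = qp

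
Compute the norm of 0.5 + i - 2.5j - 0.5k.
2.784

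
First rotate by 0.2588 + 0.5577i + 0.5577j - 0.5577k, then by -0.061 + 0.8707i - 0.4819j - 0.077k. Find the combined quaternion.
-0.2756 + 0.503i + 0.2839j + 0.7684k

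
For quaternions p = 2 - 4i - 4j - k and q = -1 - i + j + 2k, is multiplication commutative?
No: pq = -5i + 15j - 3k ≠ 9i - 3j + 13k = qp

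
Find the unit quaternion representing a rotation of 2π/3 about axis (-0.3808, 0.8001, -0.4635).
0.5 - 0.3298i + 0.6929j - 0.4014k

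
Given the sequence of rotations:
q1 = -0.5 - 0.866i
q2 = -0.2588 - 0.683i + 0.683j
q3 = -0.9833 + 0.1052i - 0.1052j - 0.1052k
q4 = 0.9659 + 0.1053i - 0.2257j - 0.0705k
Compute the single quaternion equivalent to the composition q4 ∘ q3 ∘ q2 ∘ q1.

q2 · q1 = -0.4621 + 0.5656i - 0.3415j + 0.5915k
q3 · q2 · q1 = 0.4212 - 0.7029i + 0.2627j - 0.5094k
q4 · q3 · q2 · q1 = 0.5042 - 0.5011i + 0.2619j - 0.6527k
0.5042 - 0.5011i + 0.2619j - 0.6527k


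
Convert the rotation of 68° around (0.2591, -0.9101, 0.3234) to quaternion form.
0.829 + 0.1449i - 0.5089j + 0.1808k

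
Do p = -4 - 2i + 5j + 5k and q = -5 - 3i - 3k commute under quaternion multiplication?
No: pq = 29 + 7i - 46j + 2k ≠ 29 + 37i - 4j - 28k = qp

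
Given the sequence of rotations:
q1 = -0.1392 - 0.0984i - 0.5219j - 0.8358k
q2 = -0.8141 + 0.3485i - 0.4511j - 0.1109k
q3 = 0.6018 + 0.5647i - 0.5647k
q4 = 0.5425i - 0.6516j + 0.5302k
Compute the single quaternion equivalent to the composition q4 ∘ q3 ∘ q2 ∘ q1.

q2 · q1 = -0.1805 + 0.3507i + 0.7899j + 0.4696k
q3 · q2 · q1 = -0.0415 + 0.5552i + 0.0121j + 0.8306k
q4 · q3 · q2 · q1 = -0.7337 - 0.5701i - 0.1292j + 0.3463k
-0.7337 - 0.5701i - 0.1292j + 0.3463k


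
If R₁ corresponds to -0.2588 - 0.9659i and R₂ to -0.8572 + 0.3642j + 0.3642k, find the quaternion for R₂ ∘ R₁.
0.2218 + 0.828i - 0.446j + 0.2575k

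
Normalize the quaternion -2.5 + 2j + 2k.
-0.6623 + 0.5298j + 0.5298k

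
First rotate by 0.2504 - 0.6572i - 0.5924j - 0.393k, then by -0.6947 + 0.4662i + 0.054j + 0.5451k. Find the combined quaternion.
0.3786 + 0.875i + 0.25j + 0.1688k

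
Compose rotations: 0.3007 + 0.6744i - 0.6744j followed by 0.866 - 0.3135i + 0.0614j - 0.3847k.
0.5132 + 0.2303i - 0.825j + 0.0543k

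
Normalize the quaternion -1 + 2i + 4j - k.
-0.2132 + 0.4264i + 0.8528j - 0.2132k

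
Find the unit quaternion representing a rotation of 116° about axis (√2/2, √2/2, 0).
0.5299 + 0.5997i + 0.5997j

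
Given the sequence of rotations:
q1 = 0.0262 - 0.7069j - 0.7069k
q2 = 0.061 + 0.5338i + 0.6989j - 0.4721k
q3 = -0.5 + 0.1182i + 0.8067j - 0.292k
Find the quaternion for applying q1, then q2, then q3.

q2 · q1 = 0.1619 - 0.8138i + 0.3525j - 0.4328k
q3 · q2 · q1 = -0.3955 + 0.1798i + 0.2431j + 0.8673k
-0.3955 + 0.1798i + 0.2431j + 0.8673k


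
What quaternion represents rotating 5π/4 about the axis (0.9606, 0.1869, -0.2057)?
-0.3827 + 0.8875i + 0.1727j - 0.19k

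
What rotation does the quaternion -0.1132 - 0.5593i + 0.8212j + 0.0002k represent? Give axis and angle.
axis = (-0.5629, 0.8265, 0.0002), θ = 193°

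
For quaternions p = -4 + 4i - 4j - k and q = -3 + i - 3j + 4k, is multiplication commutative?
No: pq = -35i + 7j - 21k ≠ 3i + 41j - 5k = qp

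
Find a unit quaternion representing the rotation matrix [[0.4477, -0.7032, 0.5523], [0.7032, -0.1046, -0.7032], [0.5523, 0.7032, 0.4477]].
0.6691 + 0.5255i + 0.5255k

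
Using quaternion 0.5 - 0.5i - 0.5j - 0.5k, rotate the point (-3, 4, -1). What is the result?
(4, -1, -3)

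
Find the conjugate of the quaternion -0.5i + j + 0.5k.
0.5i - j - 0.5k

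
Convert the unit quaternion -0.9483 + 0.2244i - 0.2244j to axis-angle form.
axis = (√2/2, -√2/2, 0), θ = 323°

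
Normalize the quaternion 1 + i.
0.7071 + 0.7071i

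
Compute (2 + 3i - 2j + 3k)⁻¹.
0.0769 - 0.1154i + 0.0769j - 0.1154k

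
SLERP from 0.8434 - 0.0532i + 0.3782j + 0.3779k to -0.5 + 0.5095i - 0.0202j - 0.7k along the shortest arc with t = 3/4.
0.6234 - 0.414i + 0.1197j + 0.6524k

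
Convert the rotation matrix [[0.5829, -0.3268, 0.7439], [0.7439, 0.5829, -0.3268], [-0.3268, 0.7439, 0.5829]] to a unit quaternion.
0.829 + 0.3229i + 0.3229j + 0.3229k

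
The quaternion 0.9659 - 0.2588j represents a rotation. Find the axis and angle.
axis = (0, -1, 0), θ = π/6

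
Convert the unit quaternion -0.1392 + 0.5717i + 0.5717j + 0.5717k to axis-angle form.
axis = (√3/3, √3/3, √3/3), θ = 196°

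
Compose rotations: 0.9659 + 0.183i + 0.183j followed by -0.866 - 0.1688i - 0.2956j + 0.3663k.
-0.7515 - 0.3886i - 0.377j + 0.377k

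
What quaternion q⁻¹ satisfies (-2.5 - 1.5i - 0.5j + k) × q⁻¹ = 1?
-0.2564 + 0.1538i + 0.0513j - 0.1026k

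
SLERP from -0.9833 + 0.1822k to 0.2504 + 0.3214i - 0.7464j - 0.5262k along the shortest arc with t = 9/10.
-0.3649 - 0.3047i + 0.7077j + 0.5226k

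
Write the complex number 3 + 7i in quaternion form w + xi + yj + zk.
3 + 7i + 0j + 0k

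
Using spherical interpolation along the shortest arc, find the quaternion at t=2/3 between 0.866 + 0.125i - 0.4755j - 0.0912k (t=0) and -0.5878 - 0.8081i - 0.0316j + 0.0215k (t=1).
0.7558 + 0.6334i - 0.1581j - 0.0503k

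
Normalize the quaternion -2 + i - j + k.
-0.7559 + 0.378i - 0.378j + 0.378k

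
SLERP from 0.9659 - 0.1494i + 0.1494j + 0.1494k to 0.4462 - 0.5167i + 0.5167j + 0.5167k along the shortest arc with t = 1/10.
0.9406 - 0.196i + 0.196j + 0.196k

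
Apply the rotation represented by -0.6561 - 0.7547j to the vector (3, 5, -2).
(-2.398, 5, -2.693)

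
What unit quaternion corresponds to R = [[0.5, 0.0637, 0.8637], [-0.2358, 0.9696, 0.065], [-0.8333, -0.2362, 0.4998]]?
0.8616 - 0.0874i + 0.4924j - 0.0869k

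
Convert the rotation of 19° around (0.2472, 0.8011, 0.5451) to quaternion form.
0.9863 + 0.0408i + 0.1322j + 0.09k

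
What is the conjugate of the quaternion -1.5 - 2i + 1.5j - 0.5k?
-1.5 + 2i - 1.5j + 0.5k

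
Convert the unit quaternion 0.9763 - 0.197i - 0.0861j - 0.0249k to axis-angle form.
axis = (-0.9102, -0.3978, -0.115), θ = 25°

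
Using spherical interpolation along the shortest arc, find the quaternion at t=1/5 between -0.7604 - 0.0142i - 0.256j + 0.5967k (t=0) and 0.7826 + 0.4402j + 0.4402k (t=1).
-0.8509 - 0.0123i - 0.3299j + 0.4086k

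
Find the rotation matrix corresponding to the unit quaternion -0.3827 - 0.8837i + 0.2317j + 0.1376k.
[[0.8548, -0.3042, -0.4205], [-0.5148, -0.5997, -0.6126], [-0.0659, 0.7401, -0.6692]]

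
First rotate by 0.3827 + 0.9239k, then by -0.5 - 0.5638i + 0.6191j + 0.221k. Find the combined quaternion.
-0.3955 + 0.3562i + 0.7578j - 0.3774k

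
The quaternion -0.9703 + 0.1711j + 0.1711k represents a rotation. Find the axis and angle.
axis = (0, √2/2, √2/2), θ = 332°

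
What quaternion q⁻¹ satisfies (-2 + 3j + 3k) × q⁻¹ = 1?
-0.0909 - 0.1364j - 0.1364k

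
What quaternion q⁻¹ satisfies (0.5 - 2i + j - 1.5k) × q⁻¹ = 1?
0.0667 + 0.2667i - 0.1333j + 0.2k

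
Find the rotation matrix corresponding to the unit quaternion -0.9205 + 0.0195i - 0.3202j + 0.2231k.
[[0.6954, 0.3982, 0.5982], [-0.4232, 0.8997, -0.107], [-0.5808, -0.1788, 0.7942]]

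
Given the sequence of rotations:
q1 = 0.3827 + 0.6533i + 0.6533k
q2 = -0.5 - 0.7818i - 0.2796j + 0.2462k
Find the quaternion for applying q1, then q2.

q2 · q1 = 0.1586 - 0.8085i + 0.5646j - 0.0498k
0.1586 - 0.8085i + 0.5646j - 0.0498k


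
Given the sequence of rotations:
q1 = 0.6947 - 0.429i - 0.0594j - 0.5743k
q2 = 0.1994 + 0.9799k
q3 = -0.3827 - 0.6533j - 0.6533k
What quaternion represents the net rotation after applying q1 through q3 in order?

q2 · q1 = 0.7013 - 0.0273i - 0.4322j + 0.5662k
q3 · q2 · q1 = -0.1808 - 0.6418i - 0.2749j - 0.6927k
-0.1808 - 0.6418i - 0.2749j - 0.6927k


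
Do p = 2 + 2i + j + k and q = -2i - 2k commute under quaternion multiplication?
No: pq = 6 - 6i + 2j - 2k ≠ 6 - 2i - 2j - 6k = qp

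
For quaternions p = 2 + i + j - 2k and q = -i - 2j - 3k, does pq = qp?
No: pq = -3 - 9i + j - 7k ≠ -3 + 5i - 9j - 5k = qp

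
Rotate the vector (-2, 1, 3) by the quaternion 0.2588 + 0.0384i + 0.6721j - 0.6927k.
(3.02, -2.202, 0.172)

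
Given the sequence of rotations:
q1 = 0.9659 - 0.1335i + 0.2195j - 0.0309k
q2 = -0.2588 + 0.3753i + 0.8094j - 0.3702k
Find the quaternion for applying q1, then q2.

q2 · q1 = -0.389 + 0.4533i + 0.786j - 0.1591k
-0.389 + 0.4533i + 0.786j - 0.1591k


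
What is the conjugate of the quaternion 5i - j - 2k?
-5i + j + 2k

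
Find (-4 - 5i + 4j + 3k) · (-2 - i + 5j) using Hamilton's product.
-17 - i - 31j - 27k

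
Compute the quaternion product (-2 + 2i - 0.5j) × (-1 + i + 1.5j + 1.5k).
0.75 - 4.75i - 5.5j + 0.5k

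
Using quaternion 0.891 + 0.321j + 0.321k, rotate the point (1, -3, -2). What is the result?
(1.16, -2.222, -2.778)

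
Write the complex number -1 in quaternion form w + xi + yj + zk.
-1 + 0i + 0j + 0k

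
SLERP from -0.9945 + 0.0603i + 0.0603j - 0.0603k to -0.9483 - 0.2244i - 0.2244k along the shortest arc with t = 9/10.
-0.958 - 0.1966i + 0.0061j - 0.2088k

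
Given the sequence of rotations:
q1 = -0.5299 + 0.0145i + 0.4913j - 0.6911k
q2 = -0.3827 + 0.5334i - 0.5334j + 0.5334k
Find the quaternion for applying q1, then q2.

q2 · q1 = 0.8258 - 0.1816i + 0.471j + 0.2516k
0.8258 - 0.1816i + 0.471j + 0.2516k


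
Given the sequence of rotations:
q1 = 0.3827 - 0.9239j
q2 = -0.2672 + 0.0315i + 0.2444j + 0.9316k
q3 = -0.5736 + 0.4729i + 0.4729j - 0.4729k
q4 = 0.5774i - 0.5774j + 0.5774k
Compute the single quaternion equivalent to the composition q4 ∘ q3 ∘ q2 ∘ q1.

q2 · q1 = 0.1235 + 0.8728i + 0.3404j + 0.3274k
q3 · q2 · q1 = -0.4897 - 0.1264i - 0.7044j - 0.498k
q4 · q3 · q2 · q1 = -0.0462 + 0.4115i + 0.4973j - 0.7625k
-0.0462 + 0.4115i + 0.4973j - 0.7625k


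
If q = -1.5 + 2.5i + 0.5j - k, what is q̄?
-1.5 - 2.5i - 0.5j + k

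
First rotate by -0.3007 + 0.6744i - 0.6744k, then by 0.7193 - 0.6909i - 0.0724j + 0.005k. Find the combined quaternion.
0.253 + 0.7417i - 0.4408j - 0.4378k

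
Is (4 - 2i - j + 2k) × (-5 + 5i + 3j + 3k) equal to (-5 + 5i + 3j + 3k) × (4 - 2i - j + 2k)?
No: pq = -13 + 21i + 33j + k ≠ -13 + 39i + j + 3k = qp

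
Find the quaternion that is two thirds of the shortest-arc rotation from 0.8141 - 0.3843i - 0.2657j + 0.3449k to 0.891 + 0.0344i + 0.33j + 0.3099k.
0.9222 - 0.1153i + 0.1357j + 0.3432k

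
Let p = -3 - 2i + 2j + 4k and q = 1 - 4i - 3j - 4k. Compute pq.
11 + 14i - 13j + 30k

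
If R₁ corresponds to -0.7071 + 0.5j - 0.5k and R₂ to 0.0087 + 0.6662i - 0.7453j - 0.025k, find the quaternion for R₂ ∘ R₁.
0.354 - 0.0859i + 0.8645j + 0.3464k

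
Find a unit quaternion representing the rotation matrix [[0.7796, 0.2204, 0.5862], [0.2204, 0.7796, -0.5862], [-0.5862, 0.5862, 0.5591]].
0.8829 + 0.332i + 0.332j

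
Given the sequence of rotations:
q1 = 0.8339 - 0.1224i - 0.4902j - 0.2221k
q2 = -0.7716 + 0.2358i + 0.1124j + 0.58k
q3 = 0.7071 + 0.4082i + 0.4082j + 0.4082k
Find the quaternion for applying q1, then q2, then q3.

q2 · q1 = -0.4307 + 0.5504i + 0.4533j + 0.5532k
q3 · q2 · q1 = -0.9401 + 0.2542i + 0.1436j + 0.1757k
-0.9401 + 0.2542i + 0.1436j + 0.1757k


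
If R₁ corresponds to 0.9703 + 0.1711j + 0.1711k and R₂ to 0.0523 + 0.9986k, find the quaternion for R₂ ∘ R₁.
-0.1201 - 0.1709i + 0.0089j + 0.9779k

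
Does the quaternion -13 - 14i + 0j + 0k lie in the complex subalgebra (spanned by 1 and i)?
Yes. The quaternion -13 - 14i has j- and k-coefficients y = z = 0, so it lies in the complex subalgebra spanned by 1 and i.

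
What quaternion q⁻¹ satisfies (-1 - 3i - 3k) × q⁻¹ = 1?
-0.0526 + 0.1579i + 0.1579k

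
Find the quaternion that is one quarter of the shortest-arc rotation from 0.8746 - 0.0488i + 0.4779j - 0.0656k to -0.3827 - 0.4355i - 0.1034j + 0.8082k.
0.8451 + 0.0943i + 0.429j - 0.3048k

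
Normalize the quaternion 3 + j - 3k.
0.6882 + 0.2294j - 0.6882k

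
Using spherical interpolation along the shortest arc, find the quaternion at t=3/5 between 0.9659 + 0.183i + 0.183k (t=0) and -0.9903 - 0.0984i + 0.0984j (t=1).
0.9866 + 0.1331i - 0.0594j + 0.0737k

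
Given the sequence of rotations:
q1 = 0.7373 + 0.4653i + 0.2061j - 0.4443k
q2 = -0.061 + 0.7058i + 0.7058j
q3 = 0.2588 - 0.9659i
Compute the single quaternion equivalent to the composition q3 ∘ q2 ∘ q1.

q2 · q1 = -0.5188 + 0.1784i + 0.8214j - 0.1558k
q3 · q2 · q1 = 0.0381 + 0.5473i + 0.0621j - 0.8337k
0.0381 + 0.5473i + 0.0621j - 0.8337k


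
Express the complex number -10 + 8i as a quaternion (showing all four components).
-10 + 8i + 0j + 0k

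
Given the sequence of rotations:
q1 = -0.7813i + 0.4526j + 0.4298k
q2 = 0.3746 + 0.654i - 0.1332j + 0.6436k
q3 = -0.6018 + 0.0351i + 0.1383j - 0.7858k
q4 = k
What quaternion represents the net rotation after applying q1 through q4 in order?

q2 · q1 = 0.2946 - 0.6412i - 0.6144j + 0.3529k
q3 · q2 · q1 = 0.2075 - 0.0378i + 0.902j - 0.3768k
q4 · q3 · q2 · q1 = 0.3768 - 0.902i - 0.0378j + 0.2075k
0.3768 - 0.902i - 0.0378j + 0.2075k


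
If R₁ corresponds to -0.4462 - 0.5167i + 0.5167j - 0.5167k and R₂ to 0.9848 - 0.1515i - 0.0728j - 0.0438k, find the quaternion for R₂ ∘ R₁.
-0.5027 - 0.381i + 0.4857j - 0.6052k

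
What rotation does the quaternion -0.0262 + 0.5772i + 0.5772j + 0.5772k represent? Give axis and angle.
axis = (√3/3, √3/3, √3/3), θ = 183°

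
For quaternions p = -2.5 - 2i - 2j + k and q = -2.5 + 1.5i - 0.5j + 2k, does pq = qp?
No: pq = 6.25 - 2.25i + 11.75j - 3.5k ≠ 6.25 + 4.75i + 0.75j - 11.5k = qp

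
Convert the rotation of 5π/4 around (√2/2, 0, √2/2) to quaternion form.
-0.3827 + 0.6533i + 0.6533k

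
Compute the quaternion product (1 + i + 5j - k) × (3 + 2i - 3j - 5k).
11 - 23i + 15j - 21k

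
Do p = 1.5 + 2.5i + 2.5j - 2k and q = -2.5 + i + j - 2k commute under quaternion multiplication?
No: pq = -12.75 - 7.75i - 1.75j + 2k ≠ -12.75 - 1.75i - 7.75j + 2k = qp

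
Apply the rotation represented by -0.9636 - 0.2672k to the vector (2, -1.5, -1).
(2.487, -0.256, -1)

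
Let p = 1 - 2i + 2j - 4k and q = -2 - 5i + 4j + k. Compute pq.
-16 + 17i + 22j + 11k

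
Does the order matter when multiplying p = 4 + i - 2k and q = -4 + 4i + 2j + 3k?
Yes: pq = -14 + 16i - 3j + 22k ≠ -14 + 8i + 19j + 18k = qp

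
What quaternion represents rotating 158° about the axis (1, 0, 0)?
0.1908 + 0.9816i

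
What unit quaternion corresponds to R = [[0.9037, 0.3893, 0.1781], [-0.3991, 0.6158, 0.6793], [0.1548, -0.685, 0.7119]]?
0.8988 - 0.3795i + 0.0065j - 0.2193k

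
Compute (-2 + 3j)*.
-2 - 3j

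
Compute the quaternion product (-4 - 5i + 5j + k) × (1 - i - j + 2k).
-6 + 10i + 18j + 3k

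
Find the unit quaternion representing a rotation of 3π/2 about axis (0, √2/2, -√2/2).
-0.7071 + 0.5j - 0.5k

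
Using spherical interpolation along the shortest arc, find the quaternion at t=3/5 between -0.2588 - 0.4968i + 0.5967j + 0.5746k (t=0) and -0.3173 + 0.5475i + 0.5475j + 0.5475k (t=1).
-0.3422 + 0.1393i + 0.6623j + 0.6518k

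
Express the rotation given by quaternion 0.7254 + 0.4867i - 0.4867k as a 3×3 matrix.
[[0.5262, 0.7061, -0.4738], [-0.7061, 0.0525, -0.7061], [-0.4738, 0.7061, 0.5262]]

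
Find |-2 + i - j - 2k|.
√10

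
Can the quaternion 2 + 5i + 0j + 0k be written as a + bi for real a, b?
Yes. The quaternion 2 + 5i has j- and k-coefficients y = z = 0, so it lies in the complex subalgebra spanned by 1 and i.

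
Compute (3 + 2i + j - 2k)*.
3 - 2i - j + 2k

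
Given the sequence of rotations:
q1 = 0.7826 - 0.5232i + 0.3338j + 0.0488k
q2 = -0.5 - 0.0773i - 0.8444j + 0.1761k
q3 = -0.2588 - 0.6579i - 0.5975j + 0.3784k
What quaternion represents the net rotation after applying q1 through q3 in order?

q2 · q1 = -0.1585 + 0.1011i - 0.9161j - 0.3542k
q3 · q2 · q1 = -0.3058 + 0.6364i + 0.137j + 0.6948k
-0.3058 + 0.6364i + 0.137j + 0.6948k


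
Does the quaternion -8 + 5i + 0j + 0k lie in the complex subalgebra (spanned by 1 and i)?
Yes. The quaternion -8 + 5i has j- and k-coefficients y = z = 0, so it lies in the complex subalgebra spanned by 1 and i.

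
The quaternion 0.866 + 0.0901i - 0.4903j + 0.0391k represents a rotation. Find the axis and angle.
axis = (0.1802, -0.9805, 0.0782), θ = π/3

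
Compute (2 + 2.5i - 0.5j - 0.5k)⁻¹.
0.186 - 0.2326i + 0.0465j + 0.0465k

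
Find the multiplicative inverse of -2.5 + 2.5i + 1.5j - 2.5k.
-0.119 - 0.119i - 0.0714j + 0.119k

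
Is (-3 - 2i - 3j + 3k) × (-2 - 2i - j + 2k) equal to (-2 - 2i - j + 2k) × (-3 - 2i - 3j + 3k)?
No: pq = -7 + 7i + 7j - 16k ≠ -7 + 13i + 11j - 8k = qp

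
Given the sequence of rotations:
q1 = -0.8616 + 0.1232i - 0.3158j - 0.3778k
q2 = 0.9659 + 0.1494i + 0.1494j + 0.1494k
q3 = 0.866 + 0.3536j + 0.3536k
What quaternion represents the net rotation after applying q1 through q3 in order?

q2 · q1 = -0.747 - 0.019i - 0.3589j - 0.5592k
q3 · q2 · q1 = -0.3223 - 0.0873i - 0.5817j - 0.7417k
-0.3223 - 0.0873i - 0.5817j - 0.7417k


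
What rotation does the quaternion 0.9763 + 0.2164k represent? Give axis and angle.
axis = (0, 0, 1), θ = 25°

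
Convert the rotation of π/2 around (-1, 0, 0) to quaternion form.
0.7071 - 0.7071i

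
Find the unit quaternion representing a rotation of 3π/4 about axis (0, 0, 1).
0.3827 + 0.9239k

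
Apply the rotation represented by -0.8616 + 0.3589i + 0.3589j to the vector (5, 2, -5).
(7.319, -0.319, -0.568)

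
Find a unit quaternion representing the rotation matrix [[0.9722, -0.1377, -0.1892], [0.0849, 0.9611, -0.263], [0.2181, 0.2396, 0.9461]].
0.9848 + 0.1276i - 0.1034j + 0.0565k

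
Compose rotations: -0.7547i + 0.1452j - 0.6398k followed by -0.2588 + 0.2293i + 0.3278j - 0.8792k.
-0.4371 + 0.1132i + 0.7727j + 0.4463k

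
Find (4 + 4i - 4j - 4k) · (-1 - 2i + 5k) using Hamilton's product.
24 - 32i - 8j + 16k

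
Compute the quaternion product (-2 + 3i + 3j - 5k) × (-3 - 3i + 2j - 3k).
-6 - 2i + 11j + 36k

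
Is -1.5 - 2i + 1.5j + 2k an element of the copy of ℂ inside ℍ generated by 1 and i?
No. The quaternion -1.5 - 2i + 1.5j + 2k has j-coefficient y = 1.5 and k-coefficient z = 2, not both zero, so it does not lie in the complex subalgebra spanned by 1 and i.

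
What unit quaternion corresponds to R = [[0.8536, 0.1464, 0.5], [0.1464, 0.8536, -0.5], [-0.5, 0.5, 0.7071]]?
0.9239 + 0.2706i + 0.2706j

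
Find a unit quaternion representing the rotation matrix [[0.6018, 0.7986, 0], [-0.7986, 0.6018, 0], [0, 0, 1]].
0.8949 - 0.4462k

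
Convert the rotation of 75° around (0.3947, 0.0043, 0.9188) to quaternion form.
0.7934 + 0.2403i + 0.0026j + 0.5593k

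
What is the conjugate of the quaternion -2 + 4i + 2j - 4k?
-2 - 4i - 2j + 4k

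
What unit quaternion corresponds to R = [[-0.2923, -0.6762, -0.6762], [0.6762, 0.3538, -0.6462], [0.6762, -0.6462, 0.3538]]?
0.5948 - 0.5684j + 0.5684k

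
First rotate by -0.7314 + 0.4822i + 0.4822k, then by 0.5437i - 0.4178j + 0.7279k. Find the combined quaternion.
-0.6132 - 0.5991i + 0.3944j - 0.3309k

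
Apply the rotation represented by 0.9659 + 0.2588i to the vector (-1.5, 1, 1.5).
(-1.5, 0.116, 1.799)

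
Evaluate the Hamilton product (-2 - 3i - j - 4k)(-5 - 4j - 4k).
-10 + 3i + j + 40k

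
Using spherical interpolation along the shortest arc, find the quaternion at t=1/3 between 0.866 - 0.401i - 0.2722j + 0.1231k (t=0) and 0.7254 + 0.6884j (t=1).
0.9459 - 0.3022i + 0.0732j + 0.0928k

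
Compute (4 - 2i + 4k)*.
4 + 2i - 4k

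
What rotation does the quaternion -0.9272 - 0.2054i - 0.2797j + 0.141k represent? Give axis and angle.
axis = (-0.5484, -0.7467, 0.3764), θ = 316°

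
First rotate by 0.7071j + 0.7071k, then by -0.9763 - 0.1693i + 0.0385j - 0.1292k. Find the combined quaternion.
0.0641 + 0.1186i - 0.5706j - 0.8101k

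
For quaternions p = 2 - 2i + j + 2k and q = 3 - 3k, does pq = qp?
No: pq = 12 - 9i - 3j ≠ 12 - 3i + 9j = qp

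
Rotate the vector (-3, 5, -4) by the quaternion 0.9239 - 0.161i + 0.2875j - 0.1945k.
(-3.318, 4.976, -3.772)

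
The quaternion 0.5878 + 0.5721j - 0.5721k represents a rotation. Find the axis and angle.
axis = (0, √2/2, -√2/2), θ = 108°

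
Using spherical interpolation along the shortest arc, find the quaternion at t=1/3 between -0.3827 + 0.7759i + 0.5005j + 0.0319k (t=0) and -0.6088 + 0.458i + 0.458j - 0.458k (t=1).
-0.4809 + 0.6999i + 0.5091j - 0.1402k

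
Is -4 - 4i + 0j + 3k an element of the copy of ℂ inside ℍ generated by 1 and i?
No. The quaternion -4 - 4i + 3k has j-coefficient y = 0 and k-coefficient z = 3, not both zero, so it does not lie in the complex subalgebra spanned by 1 and i.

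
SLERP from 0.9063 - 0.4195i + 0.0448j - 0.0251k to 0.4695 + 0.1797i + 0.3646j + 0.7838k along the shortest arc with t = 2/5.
0.8785 - 0.2087i + 0.2136j + 0.373k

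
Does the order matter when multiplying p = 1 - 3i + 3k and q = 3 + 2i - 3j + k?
Yes: pq = 6 + 2i + 6j + 19k ≠ 6 - 16i - 12j + k = qp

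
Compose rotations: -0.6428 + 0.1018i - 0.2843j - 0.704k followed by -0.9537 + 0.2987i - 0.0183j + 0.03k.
0.5985 - 0.2677i + 0.4962j + 0.5691k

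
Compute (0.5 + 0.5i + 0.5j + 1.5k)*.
0.5 - 0.5i - 0.5j - 1.5k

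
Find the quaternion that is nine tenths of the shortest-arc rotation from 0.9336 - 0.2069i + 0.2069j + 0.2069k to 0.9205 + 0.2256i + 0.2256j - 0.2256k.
0.9385 + 0.1835i + 0.2277j - 0.1835k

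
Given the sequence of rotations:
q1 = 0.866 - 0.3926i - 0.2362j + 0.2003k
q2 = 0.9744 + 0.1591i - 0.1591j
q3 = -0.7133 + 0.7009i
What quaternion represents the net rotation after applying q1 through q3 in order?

q2 · q1 = 0.8687 - 0.2766i - 0.3998j + 0.0951k
q3 · q2 · q1 = -0.4258 + 0.8062i + 0.2185j - 0.3481k
-0.4258 + 0.8062i + 0.2185j - 0.3481k


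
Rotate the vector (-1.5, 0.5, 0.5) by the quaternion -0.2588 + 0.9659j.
(1.049, 0.5, -1.183)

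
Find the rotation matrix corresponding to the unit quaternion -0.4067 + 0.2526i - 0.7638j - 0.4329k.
[[-0.5416, -0.738, 0.4026], [-0.0338, 0.4976, 0.8668], [-0.84, 0.4558, -0.2944]]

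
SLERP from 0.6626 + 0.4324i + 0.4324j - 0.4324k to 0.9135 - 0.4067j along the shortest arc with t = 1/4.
0.8301 + 0.3582i + 0.233j - 0.3582k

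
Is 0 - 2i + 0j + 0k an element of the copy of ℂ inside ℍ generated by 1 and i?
Yes. The quaternion -2i has j- and k-coefficients y = z = 0, so it lies in the complex subalgebra spanned by 1 and i.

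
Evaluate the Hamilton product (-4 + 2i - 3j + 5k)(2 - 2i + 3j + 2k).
-5 - 9i - 32j + 2k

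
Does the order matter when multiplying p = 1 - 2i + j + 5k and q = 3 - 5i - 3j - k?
Yes: pq = 1 + 3i - 27j + 25k ≠ 1 - 25i + 27j + 3k = qp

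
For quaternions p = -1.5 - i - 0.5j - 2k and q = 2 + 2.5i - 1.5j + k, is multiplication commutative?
No: pq = 0.75 - 9.25i - 2.75j - 2.75k ≠ 0.75 - 2.25i + 5.25j - 8.25k = qp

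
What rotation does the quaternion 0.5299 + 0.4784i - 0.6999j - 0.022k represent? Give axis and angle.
axis = (0.5641, -0.8253, -0.0259), θ = 116°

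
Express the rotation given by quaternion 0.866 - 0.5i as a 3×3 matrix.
[[1, 0, 0], [0, 0.5, 0.866], [0, -0.866, 0.5]]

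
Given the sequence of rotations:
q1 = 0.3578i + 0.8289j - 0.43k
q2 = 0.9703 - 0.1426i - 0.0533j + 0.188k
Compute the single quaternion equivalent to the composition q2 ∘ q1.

q2 · q1 = 0.176 + 0.2143i + 0.8102j - 0.5164k
0.176 + 0.2143i + 0.8102j - 0.5164k


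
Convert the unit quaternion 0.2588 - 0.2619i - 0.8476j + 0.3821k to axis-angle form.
axis = (-0.2711, -0.8775, 0.3956), θ = 5π/6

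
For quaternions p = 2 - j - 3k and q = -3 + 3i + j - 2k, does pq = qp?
No: pq = -11 + 11i - 4j + 8k ≠ -11 + i + 14j + 2k = qp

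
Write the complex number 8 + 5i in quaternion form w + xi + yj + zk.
8 + 5i + 0j + 0k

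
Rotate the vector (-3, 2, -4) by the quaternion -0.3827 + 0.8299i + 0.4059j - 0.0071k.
(0.615, -5.31, 0.649)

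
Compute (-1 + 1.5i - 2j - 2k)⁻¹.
-0.0889 - 0.1333i + 0.1778j + 0.1778k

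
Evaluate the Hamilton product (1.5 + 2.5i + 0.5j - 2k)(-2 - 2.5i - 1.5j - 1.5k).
1 - 12.5i + 5.5j - 0.75k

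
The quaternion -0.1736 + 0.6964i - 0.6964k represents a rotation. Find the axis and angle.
axis = (√2/2, 0, -√2/2), θ = 200°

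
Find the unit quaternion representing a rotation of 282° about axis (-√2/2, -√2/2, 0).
-0.7771 - 0.445i - 0.445j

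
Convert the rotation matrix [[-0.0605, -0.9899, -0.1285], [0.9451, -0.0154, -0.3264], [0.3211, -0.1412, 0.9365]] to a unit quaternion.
0.682 + 0.0679i - 0.1648j + 0.7093k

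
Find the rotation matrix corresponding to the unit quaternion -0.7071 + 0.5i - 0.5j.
[[0.5, -0.5, 0.7071], [-0.5, 0.5, 0.7071], [-0.7071, -0.7071, 0]]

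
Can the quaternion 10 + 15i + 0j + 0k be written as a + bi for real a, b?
Yes. The quaternion 10 + 15i has j- and k-coefficients y = z = 0, so it lies in the complex subalgebra spanned by 1 and i.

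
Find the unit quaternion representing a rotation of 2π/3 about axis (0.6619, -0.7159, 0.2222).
0.5 + 0.5732i - 0.62j + 0.1924k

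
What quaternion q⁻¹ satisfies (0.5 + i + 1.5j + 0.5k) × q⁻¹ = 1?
0.1333 - 0.2667i - 0.4j - 0.1333k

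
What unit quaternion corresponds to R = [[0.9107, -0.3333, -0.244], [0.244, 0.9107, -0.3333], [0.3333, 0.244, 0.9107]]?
0.9659 + 0.1494i - 0.1494j + 0.1494k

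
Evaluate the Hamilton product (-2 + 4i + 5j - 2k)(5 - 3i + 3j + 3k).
-7 + 47i + 13j + 11k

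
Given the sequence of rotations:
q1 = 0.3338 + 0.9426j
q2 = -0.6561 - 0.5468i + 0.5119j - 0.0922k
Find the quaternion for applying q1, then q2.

q2 · q1 = -0.7015 - 0.0956i - 0.4476j - 0.5462k
-0.7015 - 0.0956i - 0.4476j - 0.5462k


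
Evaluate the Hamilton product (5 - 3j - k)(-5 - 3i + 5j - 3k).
-13 - i + 43j - 19k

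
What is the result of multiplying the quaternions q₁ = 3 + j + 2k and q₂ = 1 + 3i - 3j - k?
8 + 14i - 2j - 4k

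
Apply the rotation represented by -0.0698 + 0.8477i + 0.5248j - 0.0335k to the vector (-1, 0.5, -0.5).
(0.061, -1.156, 0.401)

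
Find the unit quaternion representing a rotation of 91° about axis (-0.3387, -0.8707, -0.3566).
0.7009 - 0.2416i - 0.621j - 0.2543k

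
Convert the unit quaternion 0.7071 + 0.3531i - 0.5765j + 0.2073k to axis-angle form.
axis = (0.4994, -0.8153, 0.2932), θ = π/2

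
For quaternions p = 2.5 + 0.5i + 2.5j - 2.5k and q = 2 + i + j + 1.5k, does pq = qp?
No: pq = 5.75 + 9.75i + 4.25j - 3.25k ≠ 5.75 - 2.75i + 10.75j + 0.75k = qp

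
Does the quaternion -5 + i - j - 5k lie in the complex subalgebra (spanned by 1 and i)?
No. The quaternion -5 + i - j - 5k has j-coefficient y = -1 and k-coefficient z = -5, not both zero, so it does not lie in the complex subalgebra spanned by 1 and i.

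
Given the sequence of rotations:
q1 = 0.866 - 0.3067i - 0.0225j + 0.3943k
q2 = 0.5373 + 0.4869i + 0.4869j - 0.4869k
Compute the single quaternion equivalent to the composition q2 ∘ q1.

q2 · q1 = 0.8176 + 0.4379i + 0.3669j - 0.0714k
0.8176 + 0.4379i + 0.3669j - 0.0714k


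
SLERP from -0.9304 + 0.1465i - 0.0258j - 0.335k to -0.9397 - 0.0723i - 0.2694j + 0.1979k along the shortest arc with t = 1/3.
-0.9773 + 0.0759i - 0.1133j - 0.1619k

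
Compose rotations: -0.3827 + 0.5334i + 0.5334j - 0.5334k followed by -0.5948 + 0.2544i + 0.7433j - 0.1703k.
-0.3954 - 0.7203i - 0.5569j + 0.1217k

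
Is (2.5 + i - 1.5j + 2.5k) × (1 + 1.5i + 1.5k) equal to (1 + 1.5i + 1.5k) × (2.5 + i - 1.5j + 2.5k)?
No: pq = -2.75 + 2.5i + 0.75j + 8.5k ≠ -2.75 + 7i - 3.75j + 4k = qp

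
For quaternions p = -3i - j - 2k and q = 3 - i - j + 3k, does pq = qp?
No: pq = 2 - 14i + 8j - 4k ≠ 2 - 4i - 14j - 8k = qp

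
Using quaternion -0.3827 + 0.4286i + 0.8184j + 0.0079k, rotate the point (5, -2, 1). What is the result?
(-3.733, 2.553, 3.089)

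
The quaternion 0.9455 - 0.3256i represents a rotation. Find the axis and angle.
axis = (-1, 0, 0), θ = 38°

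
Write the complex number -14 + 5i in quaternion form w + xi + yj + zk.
-14 + 5i + 0j + 0k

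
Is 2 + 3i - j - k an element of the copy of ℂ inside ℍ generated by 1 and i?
No. The quaternion 2 + 3i - j - k has j-coefficient y = -1 and k-coefficient z = -1, not both zero, so it does not lie in the complex subalgebra spanned by 1 and i.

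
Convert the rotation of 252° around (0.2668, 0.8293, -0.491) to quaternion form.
-0.5878 + 0.2158i + 0.6709j - 0.3972k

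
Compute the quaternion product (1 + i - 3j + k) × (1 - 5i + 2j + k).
11 - 9i - 7j - 11k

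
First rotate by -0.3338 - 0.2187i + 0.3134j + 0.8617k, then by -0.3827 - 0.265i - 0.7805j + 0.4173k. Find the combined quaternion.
-0.0452 - 0.6312i + 0.2777j - 0.7228k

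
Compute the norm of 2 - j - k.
√6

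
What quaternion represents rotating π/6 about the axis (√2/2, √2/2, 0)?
0.9659 + 0.183i + 0.183j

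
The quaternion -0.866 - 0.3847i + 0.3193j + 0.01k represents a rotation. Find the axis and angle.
axis = (-0.7693, 0.6385, 0.02), θ = 5π/3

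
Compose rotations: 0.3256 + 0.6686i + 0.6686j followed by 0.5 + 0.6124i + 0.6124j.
-0.6561 + 0.5337i + 0.5337j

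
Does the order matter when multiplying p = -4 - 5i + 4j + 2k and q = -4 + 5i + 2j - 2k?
Yes: pq = 37 - 12i - 24j - 30k ≠ 37 + 12i - 24j + 30k = qp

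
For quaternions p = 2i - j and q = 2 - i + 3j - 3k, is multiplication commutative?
No: pq = 5 + 7i + 4j + 5k ≠ 5 + i - 8j - 5k = qp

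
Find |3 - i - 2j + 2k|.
√18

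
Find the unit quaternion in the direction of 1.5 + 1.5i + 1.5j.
0.5774 + 0.5774i + 0.5774j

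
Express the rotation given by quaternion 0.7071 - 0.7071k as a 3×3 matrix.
[[0, 1, 0], [-1, 0, 0], [0, 0, 1]]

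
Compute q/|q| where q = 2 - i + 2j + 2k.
0.5547 - 0.2774i + 0.5547j + 0.5547k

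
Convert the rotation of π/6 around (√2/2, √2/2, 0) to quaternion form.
0.9659 + 0.183i + 0.183j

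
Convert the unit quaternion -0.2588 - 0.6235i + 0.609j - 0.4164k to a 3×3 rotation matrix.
[[-0.0885, -0.975, 0.204], [-0.5439, -0.1243, -0.8299], [0.8345, -0.1845, -0.5193]]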